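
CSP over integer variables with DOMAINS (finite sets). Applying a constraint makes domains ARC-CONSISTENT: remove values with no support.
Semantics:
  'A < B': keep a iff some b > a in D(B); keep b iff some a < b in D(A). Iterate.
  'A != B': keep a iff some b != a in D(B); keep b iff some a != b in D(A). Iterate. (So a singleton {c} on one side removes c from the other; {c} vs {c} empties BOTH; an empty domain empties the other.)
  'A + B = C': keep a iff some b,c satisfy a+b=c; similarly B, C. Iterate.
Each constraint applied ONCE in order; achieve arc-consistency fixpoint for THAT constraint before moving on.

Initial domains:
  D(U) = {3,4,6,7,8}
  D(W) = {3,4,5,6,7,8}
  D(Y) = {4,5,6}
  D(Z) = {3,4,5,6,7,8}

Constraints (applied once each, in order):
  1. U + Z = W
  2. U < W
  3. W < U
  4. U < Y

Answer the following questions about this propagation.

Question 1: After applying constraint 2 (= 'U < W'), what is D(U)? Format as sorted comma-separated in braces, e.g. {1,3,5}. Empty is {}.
Constraint 1 (U + Z = W) on D(U)={3,4,6,7,8} D(Z)={3,4,5,6,7,8} D(W)={3,4,5,6,7,8}: U {3,4,6,7,8}->{3,4}; Z {3,4,5,6,7,8}->{3,4,5}; W {3,4,5,6,7,8}->{6,7,8}
Constraint 2 (U < W) on D(U)={3,4} D(W)={6,7,8}: no change
So after constraint 2: D(U) = {3,4}

Answer: {3,4}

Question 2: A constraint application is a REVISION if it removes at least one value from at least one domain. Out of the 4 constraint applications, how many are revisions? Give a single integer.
Constraint 1 (U + Z = W) on D(U)={3,4,6,7,8} D(Z)={3,4,5,6,7,8} D(W)={3,4,5,6,7,8}: U {3,4,6,7,8}->{3,4}; Z {3,4,5,6,7,8}->{3,4,5}; W {3,4,5,6,7,8}->{6,7,8} => REVISION
Constraint 2 (U < W) on D(U)={3,4} D(W)={6,7,8}: no change => not a revision
Constraint 3 (W < U) on D(W)={6,7,8} D(U)={3,4}: W {6,7,8}->{}; U {3,4}->{} => REVISION
Constraint 4 (U < Y) on D(U)={} D(Y)={4,5,6}: Y {4,5,6}->{} => REVISION
Total revisions = 3

Answer: 3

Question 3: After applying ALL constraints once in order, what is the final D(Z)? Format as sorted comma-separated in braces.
Constraint 1 (U + Z = W) on D(U)={3,4,6,7,8} D(Z)={3,4,5,6,7,8} D(W)={3,4,5,6,7,8}: U {3,4,6,7,8}->{3,4}; Z {3,4,5,6,7,8}->{3,4,5}; W {3,4,5,6,7,8}->{6,7,8}
Constraint 2 (U < W) on D(U)={3,4} D(W)={6,7,8}: no change
Constraint 3 (W < U) on D(W)={6,7,8} D(U)={3,4}: W {6,7,8}->{}; U {3,4}->{}
Constraint 4 (U < Y) on D(U)={} D(Y)={4,5,6}: Y {4,5,6}->{}
So after all 4 constraints: D(Z) = {3,4,5}

Answer: {3,4,5}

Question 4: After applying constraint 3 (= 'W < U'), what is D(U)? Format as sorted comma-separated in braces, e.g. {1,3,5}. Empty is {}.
Constraint 1 (U + Z = W) on D(U)={3,4,6,7,8} D(Z)={3,4,5,6,7,8} D(W)={3,4,5,6,7,8}: U {3,4,6,7,8}->{3,4}; Z {3,4,5,6,7,8}->{3,4,5}; W {3,4,5,6,7,8}->{6,7,8}
Constraint 2 (U < W) on D(U)={3,4} D(W)={6,7,8}: no change
Constraint 3 (W < U) on D(W)={6,7,8} D(U)={3,4}: W {6,7,8}->{}; U {3,4}->{}
So after constraint 3: D(U) = {}

Answer: {}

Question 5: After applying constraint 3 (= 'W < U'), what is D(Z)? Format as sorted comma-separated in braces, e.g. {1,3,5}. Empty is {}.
Answer: {3,4,5}

Derivation:
Constraint 1 (U + Z = W) on D(U)={3,4,6,7,8} D(Z)={3,4,5,6,7,8} D(W)={3,4,5,6,7,8}: U {3,4,6,7,8}->{3,4}; Z {3,4,5,6,7,8}->{3,4,5}; W {3,4,5,6,7,8}->{6,7,8}
Constraint 2 (U < W) on D(U)={3,4} D(W)={6,7,8}: no change
Constraint 3 (W < U) on D(W)={6,7,8} D(U)={3,4}: W {6,7,8}->{}; U {3,4}->{}
So after constraint 3: D(Z) = {3,4,5}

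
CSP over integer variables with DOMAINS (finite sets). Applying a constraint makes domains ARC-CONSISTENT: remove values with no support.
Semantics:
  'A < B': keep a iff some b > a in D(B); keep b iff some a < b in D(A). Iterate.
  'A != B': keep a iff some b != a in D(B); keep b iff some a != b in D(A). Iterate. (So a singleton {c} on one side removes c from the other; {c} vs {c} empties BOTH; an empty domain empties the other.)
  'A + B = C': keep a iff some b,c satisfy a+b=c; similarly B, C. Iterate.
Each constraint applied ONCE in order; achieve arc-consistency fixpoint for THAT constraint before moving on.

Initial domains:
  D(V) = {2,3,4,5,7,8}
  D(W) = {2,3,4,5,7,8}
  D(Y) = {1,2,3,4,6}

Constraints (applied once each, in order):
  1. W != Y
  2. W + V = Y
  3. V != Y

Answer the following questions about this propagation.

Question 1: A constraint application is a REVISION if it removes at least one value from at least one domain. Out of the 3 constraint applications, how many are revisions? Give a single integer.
Answer: 1

Derivation:
Constraint 1 (W != Y) on D(W)={2,3,4,5,7,8} D(Y)={1,2,3,4,6}: no change => not a revision
Constraint 2 (W + V = Y) on D(W)={2,3,4,5,7,8} D(V)={2,3,4,5,7,8} D(Y)={1,2,3,4,6}: W {2,3,4,5,7,8}->{2,3,4}; V {2,3,4,5,7,8}->{2,3,4}; Y {1,2,3,4,6}->{4,6} => REVISION
Constraint 3 (V != Y) on D(V)={2,3,4} D(Y)={4,6}: no change => not a revision
Total revisions = 1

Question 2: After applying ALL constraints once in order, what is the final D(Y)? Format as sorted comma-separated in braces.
Answer: {4,6}

Derivation:
Constraint 1 (W != Y) on D(W)={2,3,4,5,7,8} D(Y)={1,2,3,4,6}: no change
Constraint 2 (W + V = Y) on D(W)={2,3,4,5,7,8} D(V)={2,3,4,5,7,8} D(Y)={1,2,3,4,6}: W {2,3,4,5,7,8}->{2,3,4}; V {2,3,4,5,7,8}->{2,3,4}; Y {1,2,3,4,6}->{4,6}
Constraint 3 (V != Y) on D(V)={2,3,4} D(Y)={4,6}: no change
So after all 3 constraints: D(Y) = {4,6}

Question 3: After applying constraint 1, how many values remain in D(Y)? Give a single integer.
Answer: 5

Derivation:
Constraint 1 (W != Y) on D(W)={2,3,4,5,7,8} D(Y)={1,2,3,4,6}: no change
So after constraint 1: D(Y)={1,2,3,4,6}, size = 5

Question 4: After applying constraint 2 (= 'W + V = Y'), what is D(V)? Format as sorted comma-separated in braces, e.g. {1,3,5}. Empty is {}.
Answer: {2,3,4}

Derivation:
Constraint 1 (W != Y) on D(W)={2,3,4,5,7,8} D(Y)={1,2,3,4,6}: no change
Constraint 2 (W + V = Y) on D(W)={2,3,4,5,7,8} D(V)={2,3,4,5,7,8} D(Y)={1,2,3,4,6}: W {2,3,4,5,7,8}->{2,3,4}; V {2,3,4,5,7,8}->{2,3,4}; Y {1,2,3,4,6}->{4,6}
So after constraint 2: D(V) = {2,3,4}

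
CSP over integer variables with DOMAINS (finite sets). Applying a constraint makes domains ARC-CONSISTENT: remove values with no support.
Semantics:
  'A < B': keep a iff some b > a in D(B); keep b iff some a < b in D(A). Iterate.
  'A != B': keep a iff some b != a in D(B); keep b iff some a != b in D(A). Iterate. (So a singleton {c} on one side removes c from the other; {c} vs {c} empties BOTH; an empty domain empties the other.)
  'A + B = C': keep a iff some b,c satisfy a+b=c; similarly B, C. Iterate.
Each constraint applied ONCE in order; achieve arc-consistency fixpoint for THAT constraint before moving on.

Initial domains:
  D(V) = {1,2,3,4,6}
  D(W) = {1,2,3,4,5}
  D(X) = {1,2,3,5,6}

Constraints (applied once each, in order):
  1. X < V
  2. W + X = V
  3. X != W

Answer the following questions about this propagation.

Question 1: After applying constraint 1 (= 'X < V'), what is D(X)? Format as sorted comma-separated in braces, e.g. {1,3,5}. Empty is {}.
Answer: {1,2,3,5}

Derivation:
Constraint 1 (X < V) on D(X)={1,2,3,5,6} D(V)={1,2,3,4,6}: X {1,2,3,5,6}->{1,2,3,5}; V {1,2,3,4,6}->{2,3,4,6}
So after constraint 1: D(X) = {1,2,3,5}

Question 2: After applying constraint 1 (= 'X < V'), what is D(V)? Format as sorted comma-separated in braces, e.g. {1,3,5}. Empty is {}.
Answer: {2,3,4,6}

Derivation:
Constraint 1 (X < V) on D(X)={1,2,3,5,6} D(V)={1,2,3,4,6}: X {1,2,3,5,6}->{1,2,3,5}; V {1,2,3,4,6}->{2,3,4,6}
So after constraint 1: D(V) = {2,3,4,6}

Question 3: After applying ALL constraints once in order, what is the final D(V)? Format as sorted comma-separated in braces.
Constraint 1 (X < V) on D(X)={1,2,3,5,6} D(V)={1,2,3,4,6}: X {1,2,3,5,6}->{1,2,3,5}; V {1,2,3,4,6}->{2,3,4,6}
Constraint 2 (W + X = V) on D(W)={1,2,3,4,5} D(X)={1,2,3,5} D(V)={2,3,4,6}: no change
Constraint 3 (X != W) on D(X)={1,2,3,5} D(W)={1,2,3,4,5}: no change
So after all 3 constraints: D(V) = {2,3,4,6}

Answer: {2,3,4,6}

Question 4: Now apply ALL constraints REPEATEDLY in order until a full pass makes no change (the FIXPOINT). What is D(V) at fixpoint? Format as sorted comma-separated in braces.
pass 0 (initial): D(V)={1,2,3,4,6}
pass 1: V {1,2,3,4,6}->{2,3,4,6}; X {1,2,3,5,6}->{1,2,3,5}
pass 2: no change
Fixpoint after 2 passes: D(V) = {2,3,4,6}

Answer: {2,3,4,6}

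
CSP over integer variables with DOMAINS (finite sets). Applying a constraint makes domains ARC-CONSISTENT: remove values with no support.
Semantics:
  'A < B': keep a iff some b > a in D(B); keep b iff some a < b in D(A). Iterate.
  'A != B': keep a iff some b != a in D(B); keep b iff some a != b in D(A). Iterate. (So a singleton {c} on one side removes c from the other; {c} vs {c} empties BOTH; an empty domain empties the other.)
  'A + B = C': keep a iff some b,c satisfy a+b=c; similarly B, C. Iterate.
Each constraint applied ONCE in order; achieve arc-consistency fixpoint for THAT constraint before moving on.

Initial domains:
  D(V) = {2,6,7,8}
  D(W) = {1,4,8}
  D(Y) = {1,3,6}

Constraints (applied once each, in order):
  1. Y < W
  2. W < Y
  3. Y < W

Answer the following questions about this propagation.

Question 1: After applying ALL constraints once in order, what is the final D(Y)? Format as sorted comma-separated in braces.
Answer: {}

Derivation:
Constraint 1 (Y < W) on D(Y)={1,3,6} D(W)={1,4,8}: W {1,4,8}->{4,8}
Constraint 2 (W < Y) on D(W)={4,8} D(Y)={1,3,6}: W {4,8}->{4}; Y {1,3,6}->{6}
Constraint 3 (Y < W) on D(Y)={6} D(W)={4}: Y {6}->{}; W {4}->{}
So after all 3 constraints: D(Y) = {}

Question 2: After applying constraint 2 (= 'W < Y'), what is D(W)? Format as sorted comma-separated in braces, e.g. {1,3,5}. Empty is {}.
Constraint 1 (Y < W) on D(Y)={1,3,6} D(W)={1,4,8}: W {1,4,8}->{4,8}
Constraint 2 (W < Y) on D(W)={4,8} D(Y)={1,3,6}: W {4,8}->{4}; Y {1,3,6}->{6}
So after constraint 2: D(W) = {4}

Answer: {4}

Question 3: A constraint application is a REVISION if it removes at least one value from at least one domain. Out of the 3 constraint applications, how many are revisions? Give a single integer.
Constraint 1 (Y < W) on D(Y)={1,3,6} D(W)={1,4,8}: W {1,4,8}->{4,8} => REVISION
Constraint 2 (W < Y) on D(W)={4,8} D(Y)={1,3,6}: W {4,8}->{4}; Y {1,3,6}->{6} => REVISION
Constraint 3 (Y < W) on D(Y)={6} D(W)={4}: Y {6}->{}; W {4}->{} => REVISION
Total revisions = 3

Answer: 3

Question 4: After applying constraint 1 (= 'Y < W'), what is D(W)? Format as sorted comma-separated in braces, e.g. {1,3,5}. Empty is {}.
Answer: {4,8}

Derivation:
Constraint 1 (Y < W) on D(Y)={1,3,6} D(W)={1,4,8}: W {1,4,8}->{4,8}
So after constraint 1: D(W) = {4,8}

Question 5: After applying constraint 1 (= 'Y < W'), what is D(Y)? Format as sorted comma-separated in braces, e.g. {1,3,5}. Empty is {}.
Constraint 1 (Y < W) on D(Y)={1,3,6} D(W)={1,4,8}: W {1,4,8}->{4,8}
So after constraint 1: D(Y) = {1,3,6}

Answer: {1,3,6}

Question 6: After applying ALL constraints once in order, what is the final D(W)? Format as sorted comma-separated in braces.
Answer: {}

Derivation:
Constraint 1 (Y < W) on D(Y)={1,3,6} D(W)={1,4,8}: W {1,4,8}->{4,8}
Constraint 2 (W < Y) on D(W)={4,8} D(Y)={1,3,6}: W {4,8}->{4}; Y {1,3,6}->{6}
Constraint 3 (Y < W) on D(Y)={6} D(W)={4}: Y {6}->{}; W {4}->{}
So after all 3 constraints: D(W) = {}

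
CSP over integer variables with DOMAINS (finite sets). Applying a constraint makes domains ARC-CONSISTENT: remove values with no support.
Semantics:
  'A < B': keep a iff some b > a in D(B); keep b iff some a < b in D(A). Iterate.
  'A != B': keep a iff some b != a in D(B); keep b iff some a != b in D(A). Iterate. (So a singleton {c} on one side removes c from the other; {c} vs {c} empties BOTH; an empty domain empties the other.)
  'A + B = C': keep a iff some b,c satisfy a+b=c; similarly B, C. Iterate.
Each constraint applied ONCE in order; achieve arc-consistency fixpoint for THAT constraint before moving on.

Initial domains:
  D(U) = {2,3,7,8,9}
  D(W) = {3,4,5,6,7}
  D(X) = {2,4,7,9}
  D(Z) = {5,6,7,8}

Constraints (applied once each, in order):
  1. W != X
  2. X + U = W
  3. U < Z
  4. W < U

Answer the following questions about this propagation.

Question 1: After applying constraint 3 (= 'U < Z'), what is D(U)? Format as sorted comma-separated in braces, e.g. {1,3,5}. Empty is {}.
Answer: {2,3}

Derivation:
Constraint 1 (W != X) on D(W)={3,4,5,6,7} D(X)={2,4,7,9}: no change
Constraint 2 (X + U = W) on D(X)={2,4,7,9} D(U)={2,3,7,8,9} D(W)={3,4,5,6,7}: X {2,4,7,9}->{2,4}; U {2,3,7,8,9}->{2,3}; W {3,4,5,6,7}->{4,5,6,7}
Constraint 3 (U < Z) on D(U)={2,3} D(Z)={5,6,7,8}: no change
So after constraint 3: D(U) = {2,3}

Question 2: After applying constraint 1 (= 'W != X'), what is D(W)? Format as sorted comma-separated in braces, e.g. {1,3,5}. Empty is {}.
Constraint 1 (W != X) on D(W)={3,4,5,6,7} D(X)={2,4,7,9}: no change
So after constraint 1: D(W) = {3,4,5,6,7}

Answer: {3,4,5,6,7}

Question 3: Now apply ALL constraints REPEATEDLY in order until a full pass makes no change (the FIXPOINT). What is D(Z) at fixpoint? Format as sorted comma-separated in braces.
pass 0 (initial): D(Z)={5,6,7,8}
pass 1: U {2,3,7,8,9}->{}; W {3,4,5,6,7}->{}; X {2,4,7,9}->{2,4}
pass 2: X {2,4}->{}; Z {5,6,7,8}->{}
pass 3: no change
Fixpoint after 3 passes: D(Z) = {}

Answer: {}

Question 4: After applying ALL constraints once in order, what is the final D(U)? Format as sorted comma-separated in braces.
Constraint 1 (W != X) on D(W)={3,4,5,6,7} D(X)={2,4,7,9}: no change
Constraint 2 (X + U = W) on D(X)={2,4,7,9} D(U)={2,3,7,8,9} D(W)={3,4,5,6,7}: X {2,4,7,9}->{2,4}; U {2,3,7,8,9}->{2,3}; W {3,4,5,6,7}->{4,5,6,7}
Constraint 3 (U < Z) on D(U)={2,3} D(Z)={5,6,7,8}: no change
Constraint 4 (W < U) on D(W)={4,5,6,7} D(U)={2,3}: W {4,5,6,7}->{}; U {2,3}->{}
So after all 4 constraints: D(U) = {}

Answer: {}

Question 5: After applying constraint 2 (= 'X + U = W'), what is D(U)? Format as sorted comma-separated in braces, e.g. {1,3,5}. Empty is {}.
Answer: {2,3}

Derivation:
Constraint 1 (W != X) on D(W)={3,4,5,6,7} D(X)={2,4,7,9}: no change
Constraint 2 (X + U = W) on D(X)={2,4,7,9} D(U)={2,3,7,8,9} D(W)={3,4,5,6,7}: X {2,4,7,9}->{2,4}; U {2,3,7,8,9}->{2,3}; W {3,4,5,6,7}->{4,5,6,7}
So after constraint 2: D(U) = {2,3}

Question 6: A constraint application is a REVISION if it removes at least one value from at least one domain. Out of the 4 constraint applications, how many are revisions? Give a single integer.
Constraint 1 (W != X) on D(W)={3,4,5,6,7} D(X)={2,4,7,9}: no change => not a revision
Constraint 2 (X + U = W) on D(X)={2,4,7,9} D(U)={2,3,7,8,9} D(W)={3,4,5,6,7}: X {2,4,7,9}->{2,4}; U {2,3,7,8,9}->{2,3}; W {3,4,5,6,7}->{4,5,6,7} => REVISION
Constraint 3 (U < Z) on D(U)={2,3} D(Z)={5,6,7,8}: no change => not a revision
Constraint 4 (W < U) on D(W)={4,5,6,7} D(U)={2,3}: W {4,5,6,7}->{}; U {2,3}->{} => REVISION
Total revisions = 2

Answer: 2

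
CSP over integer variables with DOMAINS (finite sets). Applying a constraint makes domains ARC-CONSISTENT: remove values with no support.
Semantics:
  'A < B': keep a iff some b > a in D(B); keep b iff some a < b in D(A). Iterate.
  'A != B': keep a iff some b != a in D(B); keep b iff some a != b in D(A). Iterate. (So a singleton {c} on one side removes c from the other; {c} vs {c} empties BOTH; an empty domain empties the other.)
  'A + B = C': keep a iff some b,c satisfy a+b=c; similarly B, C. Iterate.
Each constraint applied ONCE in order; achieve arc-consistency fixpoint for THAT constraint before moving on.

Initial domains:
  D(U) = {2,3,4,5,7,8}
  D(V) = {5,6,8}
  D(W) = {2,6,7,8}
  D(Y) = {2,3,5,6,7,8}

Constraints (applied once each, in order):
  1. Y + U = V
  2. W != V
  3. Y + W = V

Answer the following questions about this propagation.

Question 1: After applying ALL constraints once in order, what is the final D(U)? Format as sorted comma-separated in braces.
Answer: {2,3,4,5}

Derivation:
Constraint 1 (Y + U = V) on D(Y)={2,3,5,6,7,8} D(U)={2,3,4,5,7,8} D(V)={5,6,8}: Y {2,3,5,6,7,8}->{2,3,5,6}; U {2,3,4,5,7,8}->{2,3,4,5}
Constraint 2 (W != V) on D(W)={2,6,7,8} D(V)={5,6,8}: no change
Constraint 3 (Y + W = V) on D(Y)={2,3,5,6} D(W)={2,6,7,8} D(V)={5,6,8}: Y {2,3,5,6}->{2,3,6}; W {2,6,7,8}->{2,6}; V {5,6,8}->{5,8}
So after all 3 constraints: D(U) = {2,3,4,5}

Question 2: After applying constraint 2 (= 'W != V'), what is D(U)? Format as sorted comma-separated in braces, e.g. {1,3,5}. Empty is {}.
Answer: {2,3,4,5}

Derivation:
Constraint 1 (Y + U = V) on D(Y)={2,3,5,6,7,8} D(U)={2,3,4,5,7,8} D(V)={5,6,8}: Y {2,3,5,6,7,8}->{2,3,5,6}; U {2,3,4,5,7,8}->{2,3,4,5}
Constraint 2 (W != V) on D(W)={2,6,7,8} D(V)={5,6,8}: no change
So after constraint 2: D(U) = {2,3,4,5}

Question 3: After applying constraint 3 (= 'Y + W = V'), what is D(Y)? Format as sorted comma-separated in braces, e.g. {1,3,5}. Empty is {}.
Answer: {2,3,6}

Derivation:
Constraint 1 (Y + U = V) on D(Y)={2,3,5,6,7,8} D(U)={2,3,4,5,7,8} D(V)={5,6,8}: Y {2,3,5,6,7,8}->{2,3,5,6}; U {2,3,4,5,7,8}->{2,3,4,5}
Constraint 2 (W != V) on D(W)={2,6,7,8} D(V)={5,6,8}: no change
Constraint 3 (Y + W = V) on D(Y)={2,3,5,6} D(W)={2,6,7,8} D(V)={5,6,8}: Y {2,3,5,6}->{2,3,6}; W {2,6,7,8}->{2,6}; V {5,6,8}->{5,8}
So after constraint 3: D(Y) = {2,3,6}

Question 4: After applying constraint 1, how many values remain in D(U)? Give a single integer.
Constraint 1 (Y + U = V) on D(Y)={2,3,5,6,7,8} D(U)={2,3,4,5,7,8} D(V)={5,6,8}: Y {2,3,5,6,7,8}->{2,3,5,6}; U {2,3,4,5,7,8}->{2,3,4,5}
So after constraint 1: D(U)={2,3,4,5}, size = 4

Answer: 4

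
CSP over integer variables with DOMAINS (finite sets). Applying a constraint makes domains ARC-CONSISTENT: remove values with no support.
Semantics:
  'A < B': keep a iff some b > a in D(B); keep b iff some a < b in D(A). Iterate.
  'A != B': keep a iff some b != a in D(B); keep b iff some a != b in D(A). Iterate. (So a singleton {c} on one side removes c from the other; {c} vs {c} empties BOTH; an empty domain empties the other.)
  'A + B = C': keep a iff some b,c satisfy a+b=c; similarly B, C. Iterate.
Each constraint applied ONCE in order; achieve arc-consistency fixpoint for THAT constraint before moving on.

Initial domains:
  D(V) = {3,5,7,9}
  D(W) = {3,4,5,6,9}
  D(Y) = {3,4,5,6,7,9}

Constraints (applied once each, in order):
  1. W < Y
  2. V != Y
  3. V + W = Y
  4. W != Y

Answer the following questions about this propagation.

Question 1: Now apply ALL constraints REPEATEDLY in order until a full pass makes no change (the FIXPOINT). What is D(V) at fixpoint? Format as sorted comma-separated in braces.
Answer: {3,5}

Derivation:
pass 0 (initial): D(V)={3,5,7,9}
pass 1: V {3,5,7,9}->{3,5}; W {3,4,5,6,9}->{3,4,6}; Y {3,4,5,6,7,9}->{6,7,9}
pass 2: no change
Fixpoint after 2 passes: D(V) = {3,5}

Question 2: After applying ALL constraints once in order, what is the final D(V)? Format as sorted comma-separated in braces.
Answer: {3,5}

Derivation:
Constraint 1 (W < Y) on D(W)={3,4,5,6,9} D(Y)={3,4,5,6,7,9}: W {3,4,5,6,9}->{3,4,5,6}; Y {3,4,5,6,7,9}->{4,5,6,7,9}
Constraint 2 (V != Y) on D(V)={3,5,7,9} D(Y)={4,5,6,7,9}: no change
Constraint 3 (V + W = Y) on D(V)={3,5,7,9} D(W)={3,4,5,6} D(Y)={4,5,6,7,9}: V {3,5,7,9}->{3,5}; W {3,4,5,6}->{3,4,6}; Y {4,5,6,7,9}->{6,7,9}
Constraint 4 (W != Y) on D(W)={3,4,6} D(Y)={6,7,9}: no change
So after all 4 constraints: D(V) = {3,5}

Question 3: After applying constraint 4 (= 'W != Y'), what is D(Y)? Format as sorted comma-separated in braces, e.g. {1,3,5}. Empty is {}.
Constraint 1 (W < Y) on D(W)={3,4,5,6,9} D(Y)={3,4,5,6,7,9}: W {3,4,5,6,9}->{3,4,5,6}; Y {3,4,5,6,7,9}->{4,5,6,7,9}
Constraint 2 (V != Y) on D(V)={3,5,7,9} D(Y)={4,5,6,7,9}: no change
Constraint 3 (V + W = Y) on D(V)={3,5,7,9} D(W)={3,4,5,6} D(Y)={4,5,6,7,9}: V {3,5,7,9}->{3,5}; W {3,4,5,6}->{3,4,6}; Y {4,5,6,7,9}->{6,7,9}
Constraint 4 (W != Y) on D(W)={3,4,6} D(Y)={6,7,9}: no change
So after constraint 4: D(Y) = {6,7,9}

Answer: {6,7,9}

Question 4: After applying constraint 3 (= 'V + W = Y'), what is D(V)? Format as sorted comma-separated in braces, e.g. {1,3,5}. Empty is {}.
Constraint 1 (W < Y) on D(W)={3,4,5,6,9} D(Y)={3,4,5,6,7,9}: W {3,4,5,6,9}->{3,4,5,6}; Y {3,4,5,6,7,9}->{4,5,6,7,9}
Constraint 2 (V != Y) on D(V)={3,5,7,9} D(Y)={4,5,6,7,9}: no change
Constraint 3 (V + W = Y) on D(V)={3,5,7,9} D(W)={3,4,5,6} D(Y)={4,5,6,7,9}: V {3,5,7,9}->{3,5}; W {3,4,5,6}->{3,4,6}; Y {4,5,6,7,9}->{6,7,9}
So after constraint 3: D(V) = {3,5}

Answer: {3,5}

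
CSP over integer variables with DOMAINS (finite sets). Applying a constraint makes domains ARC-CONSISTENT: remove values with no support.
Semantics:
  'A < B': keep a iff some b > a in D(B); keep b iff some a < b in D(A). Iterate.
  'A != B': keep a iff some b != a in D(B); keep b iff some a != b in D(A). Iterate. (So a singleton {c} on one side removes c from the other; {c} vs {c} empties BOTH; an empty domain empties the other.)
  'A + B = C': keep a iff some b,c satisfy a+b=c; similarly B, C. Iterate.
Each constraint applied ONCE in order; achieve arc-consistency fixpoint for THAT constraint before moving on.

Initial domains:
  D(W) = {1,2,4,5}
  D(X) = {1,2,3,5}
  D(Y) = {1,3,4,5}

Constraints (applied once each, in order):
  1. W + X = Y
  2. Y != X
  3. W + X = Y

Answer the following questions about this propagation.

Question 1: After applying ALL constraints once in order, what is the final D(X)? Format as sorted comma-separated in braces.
Answer: {1,2,3}

Derivation:
Constraint 1 (W + X = Y) on D(W)={1,2,4,5} D(X)={1,2,3,5} D(Y)={1,3,4,5}: W {1,2,4,5}->{1,2,4}; X {1,2,3,5}->{1,2,3}; Y {1,3,4,5}->{3,4,5}
Constraint 2 (Y != X) on D(Y)={3,4,5} D(X)={1,2,3}: no change
Constraint 3 (W + X = Y) on D(W)={1,2,4} D(X)={1,2,3} D(Y)={3,4,5}: no change
So after all 3 constraints: D(X) = {1,2,3}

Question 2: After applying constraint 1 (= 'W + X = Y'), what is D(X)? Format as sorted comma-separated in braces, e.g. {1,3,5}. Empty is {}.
Constraint 1 (W + X = Y) on D(W)={1,2,4,5} D(X)={1,2,3,5} D(Y)={1,3,4,5}: W {1,2,4,5}->{1,2,4}; X {1,2,3,5}->{1,2,3}; Y {1,3,4,5}->{3,4,5}
So after constraint 1: D(X) = {1,2,3}

Answer: {1,2,3}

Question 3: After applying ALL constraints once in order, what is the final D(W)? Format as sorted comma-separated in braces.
Answer: {1,2,4}

Derivation:
Constraint 1 (W + X = Y) on D(W)={1,2,4,5} D(X)={1,2,3,5} D(Y)={1,3,4,5}: W {1,2,4,5}->{1,2,4}; X {1,2,3,5}->{1,2,3}; Y {1,3,4,5}->{3,4,5}
Constraint 2 (Y != X) on D(Y)={3,4,5} D(X)={1,2,3}: no change
Constraint 3 (W + X = Y) on D(W)={1,2,4} D(X)={1,2,3} D(Y)={3,4,5}: no change
So after all 3 constraints: D(W) = {1,2,4}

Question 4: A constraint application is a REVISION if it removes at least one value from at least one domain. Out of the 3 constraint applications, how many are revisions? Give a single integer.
Answer: 1

Derivation:
Constraint 1 (W + X = Y) on D(W)={1,2,4,5} D(X)={1,2,3,5} D(Y)={1,3,4,5}: W {1,2,4,5}->{1,2,4}; X {1,2,3,5}->{1,2,3}; Y {1,3,4,5}->{3,4,5} => REVISION
Constraint 2 (Y != X) on D(Y)={3,4,5} D(X)={1,2,3}: no change => not a revision
Constraint 3 (W + X = Y) on D(W)={1,2,4} D(X)={1,2,3} D(Y)={3,4,5}: no change => not a revision
Total revisions = 1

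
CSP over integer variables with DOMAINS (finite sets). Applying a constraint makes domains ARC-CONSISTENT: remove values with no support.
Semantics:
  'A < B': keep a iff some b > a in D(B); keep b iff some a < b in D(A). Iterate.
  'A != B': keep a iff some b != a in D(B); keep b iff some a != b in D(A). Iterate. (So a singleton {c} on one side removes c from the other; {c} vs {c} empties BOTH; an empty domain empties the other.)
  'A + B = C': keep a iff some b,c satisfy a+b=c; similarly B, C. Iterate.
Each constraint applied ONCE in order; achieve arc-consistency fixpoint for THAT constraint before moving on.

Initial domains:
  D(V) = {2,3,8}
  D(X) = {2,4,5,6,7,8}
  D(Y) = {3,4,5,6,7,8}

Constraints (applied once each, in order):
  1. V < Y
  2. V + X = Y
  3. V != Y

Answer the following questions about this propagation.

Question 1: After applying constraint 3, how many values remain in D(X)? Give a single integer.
Constraint 1 (V < Y) on D(V)={2,3,8} D(Y)={3,4,5,6,7,8}: V {2,3,8}->{2,3}
Constraint 2 (V + X = Y) on D(V)={2,3} D(X)={2,4,5,6,7,8} D(Y)={3,4,5,6,7,8}: X {2,4,5,6,7,8}->{2,4,5,6}; Y {3,4,5,6,7,8}->{4,5,6,7,8}
Constraint 3 (V != Y) on D(V)={2,3} D(Y)={4,5,6,7,8}: no change
So after constraint 3: D(X)={2,4,5,6}, size = 4

Answer: 4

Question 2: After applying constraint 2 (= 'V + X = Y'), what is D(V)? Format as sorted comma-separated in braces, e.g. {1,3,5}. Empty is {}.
Constraint 1 (V < Y) on D(V)={2,3,8} D(Y)={3,4,5,6,7,8}: V {2,3,8}->{2,3}
Constraint 2 (V + X = Y) on D(V)={2,3} D(X)={2,4,5,6,7,8} D(Y)={3,4,5,6,7,8}: X {2,4,5,6,7,8}->{2,4,5,6}; Y {3,4,5,6,7,8}->{4,5,6,7,8}
So after constraint 2: D(V) = {2,3}

Answer: {2,3}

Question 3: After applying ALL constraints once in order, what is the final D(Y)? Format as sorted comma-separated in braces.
Constraint 1 (V < Y) on D(V)={2,3,8} D(Y)={3,4,5,6,7,8}: V {2,3,8}->{2,3}
Constraint 2 (V + X = Y) on D(V)={2,3} D(X)={2,4,5,6,7,8} D(Y)={3,4,5,6,7,8}: X {2,4,5,6,7,8}->{2,4,5,6}; Y {3,4,5,6,7,8}->{4,5,6,7,8}
Constraint 3 (V != Y) on D(V)={2,3} D(Y)={4,5,6,7,8}: no change
So after all 3 constraints: D(Y) = {4,5,6,7,8}

Answer: {4,5,6,7,8}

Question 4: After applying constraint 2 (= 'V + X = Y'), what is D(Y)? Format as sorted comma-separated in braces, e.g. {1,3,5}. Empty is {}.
Answer: {4,5,6,7,8}

Derivation:
Constraint 1 (V < Y) on D(V)={2,3,8} D(Y)={3,4,5,6,7,8}: V {2,3,8}->{2,3}
Constraint 2 (V + X = Y) on D(V)={2,3} D(X)={2,4,5,6,7,8} D(Y)={3,4,5,6,7,8}: X {2,4,5,6,7,8}->{2,4,5,6}; Y {3,4,5,6,7,8}->{4,5,6,7,8}
So after constraint 2: D(Y) = {4,5,6,7,8}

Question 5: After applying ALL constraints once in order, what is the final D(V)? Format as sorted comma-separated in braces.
Constraint 1 (V < Y) on D(V)={2,3,8} D(Y)={3,4,5,6,7,8}: V {2,3,8}->{2,3}
Constraint 2 (V + X = Y) on D(V)={2,3} D(X)={2,4,5,6,7,8} D(Y)={3,4,5,6,7,8}: X {2,4,5,6,7,8}->{2,4,5,6}; Y {3,4,5,6,7,8}->{4,5,6,7,8}
Constraint 3 (V != Y) on D(V)={2,3} D(Y)={4,5,6,7,8}: no change
So after all 3 constraints: D(V) = {2,3}

Answer: {2,3}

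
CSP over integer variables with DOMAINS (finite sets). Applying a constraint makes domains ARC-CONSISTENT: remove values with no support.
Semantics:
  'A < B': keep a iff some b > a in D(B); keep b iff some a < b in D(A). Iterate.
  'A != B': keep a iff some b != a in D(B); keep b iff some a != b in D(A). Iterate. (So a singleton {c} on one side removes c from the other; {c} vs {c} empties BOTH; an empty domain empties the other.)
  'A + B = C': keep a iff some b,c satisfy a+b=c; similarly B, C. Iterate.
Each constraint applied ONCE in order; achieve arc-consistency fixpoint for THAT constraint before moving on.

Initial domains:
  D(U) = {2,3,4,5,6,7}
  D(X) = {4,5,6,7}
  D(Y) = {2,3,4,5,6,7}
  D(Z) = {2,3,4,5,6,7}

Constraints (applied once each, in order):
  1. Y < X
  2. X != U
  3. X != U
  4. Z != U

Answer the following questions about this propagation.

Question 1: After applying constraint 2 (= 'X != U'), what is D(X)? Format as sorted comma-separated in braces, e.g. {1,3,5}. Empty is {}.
Constraint 1 (Y < X) on D(Y)={2,3,4,5,6,7} D(X)={4,5,6,7}: Y {2,3,4,5,6,7}->{2,3,4,5,6}
Constraint 2 (X != U) on D(X)={4,5,6,7} D(U)={2,3,4,5,6,7}: no change
So after constraint 2: D(X) = {4,5,6,7}

Answer: {4,5,6,7}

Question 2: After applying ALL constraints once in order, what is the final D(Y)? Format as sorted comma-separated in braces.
Answer: {2,3,4,5,6}

Derivation:
Constraint 1 (Y < X) on D(Y)={2,3,4,5,6,7} D(X)={4,5,6,7}: Y {2,3,4,5,6,7}->{2,3,4,5,6}
Constraint 2 (X != U) on D(X)={4,5,6,7} D(U)={2,3,4,5,6,7}: no change
Constraint 3 (X != U) on D(X)={4,5,6,7} D(U)={2,3,4,5,6,7}: no change
Constraint 4 (Z != U) on D(Z)={2,3,4,5,6,7} D(U)={2,3,4,5,6,7}: no change
So after all 4 constraints: D(Y) = {2,3,4,5,6}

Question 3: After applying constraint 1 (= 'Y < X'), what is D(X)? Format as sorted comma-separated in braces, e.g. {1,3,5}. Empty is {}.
Constraint 1 (Y < X) on D(Y)={2,3,4,5,6,7} D(X)={4,5,6,7}: Y {2,3,4,5,6,7}->{2,3,4,5,6}
So after constraint 1: D(X) = {4,5,6,7}

Answer: {4,5,6,7}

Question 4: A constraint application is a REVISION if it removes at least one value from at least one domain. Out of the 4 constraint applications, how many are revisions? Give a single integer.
Constraint 1 (Y < X) on D(Y)={2,3,4,5,6,7} D(X)={4,5,6,7}: Y {2,3,4,5,6,7}->{2,3,4,5,6} => REVISION
Constraint 2 (X != U) on D(X)={4,5,6,7} D(U)={2,3,4,5,6,7}: no change => not a revision
Constraint 3 (X != U) on D(X)={4,5,6,7} D(U)={2,3,4,5,6,7}: no change => not a revision
Constraint 4 (Z != U) on D(Z)={2,3,4,5,6,7} D(U)={2,3,4,5,6,7}: no change => not a revision
Total revisions = 1

Answer: 1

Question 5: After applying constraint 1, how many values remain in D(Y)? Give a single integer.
Constraint 1 (Y < X) on D(Y)={2,3,4,5,6,7} D(X)={4,5,6,7}: Y {2,3,4,5,6,7}->{2,3,4,5,6}
So after constraint 1: D(Y)={2,3,4,5,6}, size = 5

Answer: 5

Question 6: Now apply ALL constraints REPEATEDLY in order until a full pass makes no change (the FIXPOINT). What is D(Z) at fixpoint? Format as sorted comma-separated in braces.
pass 0 (initial): D(Z)={2,3,4,5,6,7}
pass 1: Y {2,3,4,5,6,7}->{2,3,4,5,6}
pass 2: no change
Fixpoint after 2 passes: D(Z) = {2,3,4,5,6,7}

Answer: {2,3,4,5,6,7}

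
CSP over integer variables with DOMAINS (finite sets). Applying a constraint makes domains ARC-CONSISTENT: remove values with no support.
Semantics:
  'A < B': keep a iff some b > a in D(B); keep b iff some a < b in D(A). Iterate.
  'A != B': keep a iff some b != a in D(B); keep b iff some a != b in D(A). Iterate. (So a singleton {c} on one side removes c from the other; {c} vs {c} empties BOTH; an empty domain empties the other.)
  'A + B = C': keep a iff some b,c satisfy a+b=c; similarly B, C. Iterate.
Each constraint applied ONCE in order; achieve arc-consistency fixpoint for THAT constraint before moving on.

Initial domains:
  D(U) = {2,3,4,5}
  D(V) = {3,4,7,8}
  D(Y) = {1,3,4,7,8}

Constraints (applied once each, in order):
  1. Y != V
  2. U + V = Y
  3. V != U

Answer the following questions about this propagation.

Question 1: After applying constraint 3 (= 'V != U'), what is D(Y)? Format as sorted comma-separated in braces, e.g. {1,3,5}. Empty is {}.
Constraint 1 (Y != V) on D(Y)={1,3,4,7,8} D(V)={3,4,7,8}: no change
Constraint 2 (U + V = Y) on D(U)={2,3,4,5} D(V)={3,4,7,8} D(Y)={1,3,4,7,8}: U {2,3,4,5}->{3,4,5}; V {3,4,7,8}->{3,4}; Y {1,3,4,7,8}->{7,8}
Constraint 3 (V != U) on D(V)={3,4} D(U)={3,4,5}: no change
So after constraint 3: D(Y) = {7,8}

Answer: {7,8}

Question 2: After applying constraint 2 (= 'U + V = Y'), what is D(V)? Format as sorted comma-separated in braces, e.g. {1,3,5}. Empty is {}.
Constraint 1 (Y != V) on D(Y)={1,3,4,7,8} D(V)={3,4,7,8}: no change
Constraint 2 (U + V = Y) on D(U)={2,3,4,5} D(V)={3,4,7,8} D(Y)={1,3,4,7,8}: U {2,3,4,5}->{3,4,5}; V {3,4,7,8}->{3,4}; Y {1,3,4,7,8}->{7,8}
So after constraint 2: D(V) = {3,4}

Answer: {3,4}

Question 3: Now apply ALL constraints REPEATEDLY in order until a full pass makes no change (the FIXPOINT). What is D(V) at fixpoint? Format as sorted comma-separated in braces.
Answer: {3,4}

Derivation:
pass 0 (initial): D(V)={3,4,7,8}
pass 1: U {2,3,4,5}->{3,4,5}; V {3,4,7,8}->{3,4}; Y {1,3,4,7,8}->{7,8}
pass 2: no change
Fixpoint after 2 passes: D(V) = {3,4}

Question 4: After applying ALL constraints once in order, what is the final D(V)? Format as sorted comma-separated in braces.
Answer: {3,4}

Derivation:
Constraint 1 (Y != V) on D(Y)={1,3,4,7,8} D(V)={3,4,7,8}: no change
Constraint 2 (U + V = Y) on D(U)={2,3,4,5} D(V)={3,4,7,8} D(Y)={1,3,4,7,8}: U {2,3,4,5}->{3,4,5}; V {3,4,7,8}->{3,4}; Y {1,3,4,7,8}->{7,8}
Constraint 3 (V != U) on D(V)={3,4} D(U)={3,4,5}: no change
So after all 3 constraints: D(V) = {3,4}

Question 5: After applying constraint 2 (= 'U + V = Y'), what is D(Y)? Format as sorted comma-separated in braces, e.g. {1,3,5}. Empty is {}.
Constraint 1 (Y != V) on D(Y)={1,3,4,7,8} D(V)={3,4,7,8}: no change
Constraint 2 (U + V = Y) on D(U)={2,3,4,5} D(V)={3,4,7,8} D(Y)={1,3,4,7,8}: U {2,3,4,5}->{3,4,5}; V {3,4,7,8}->{3,4}; Y {1,3,4,7,8}->{7,8}
So after constraint 2: D(Y) = {7,8}

Answer: {7,8}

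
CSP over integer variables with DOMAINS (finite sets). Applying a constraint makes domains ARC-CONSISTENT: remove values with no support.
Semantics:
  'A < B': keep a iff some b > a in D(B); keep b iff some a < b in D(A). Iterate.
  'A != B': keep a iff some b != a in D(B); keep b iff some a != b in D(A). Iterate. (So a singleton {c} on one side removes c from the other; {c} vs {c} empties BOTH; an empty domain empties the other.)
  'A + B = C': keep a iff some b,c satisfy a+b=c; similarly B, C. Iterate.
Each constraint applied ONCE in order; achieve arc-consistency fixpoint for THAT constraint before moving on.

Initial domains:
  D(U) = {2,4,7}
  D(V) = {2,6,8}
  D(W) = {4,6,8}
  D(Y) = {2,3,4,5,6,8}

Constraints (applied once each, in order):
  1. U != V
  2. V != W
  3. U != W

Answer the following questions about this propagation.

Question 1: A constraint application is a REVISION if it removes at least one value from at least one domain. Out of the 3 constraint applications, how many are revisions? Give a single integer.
Constraint 1 (U != V) on D(U)={2,4,7} D(V)={2,6,8}: no change => not a revision
Constraint 2 (V != W) on D(V)={2,6,8} D(W)={4,6,8}: no change => not a revision
Constraint 3 (U != W) on D(U)={2,4,7} D(W)={4,6,8}: no change => not a revision
Total revisions = 0

Answer: 0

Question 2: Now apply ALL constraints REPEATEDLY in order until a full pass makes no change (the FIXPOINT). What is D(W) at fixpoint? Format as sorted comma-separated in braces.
pass 0 (initial): D(W)={4,6,8}
pass 1: no change
Fixpoint after 1 passes: D(W) = {4,6,8}

Answer: {4,6,8}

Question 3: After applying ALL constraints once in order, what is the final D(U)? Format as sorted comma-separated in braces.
Constraint 1 (U != V) on D(U)={2,4,7} D(V)={2,6,8}: no change
Constraint 2 (V != W) on D(V)={2,6,8} D(W)={4,6,8}: no change
Constraint 3 (U != W) on D(U)={2,4,7} D(W)={4,6,8}: no change
So after all 3 constraints: D(U) = {2,4,7}

Answer: {2,4,7}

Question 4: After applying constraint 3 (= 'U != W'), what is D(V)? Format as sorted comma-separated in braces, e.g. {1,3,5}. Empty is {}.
Constraint 1 (U != V) on D(U)={2,4,7} D(V)={2,6,8}: no change
Constraint 2 (V != W) on D(V)={2,6,8} D(W)={4,6,8}: no change
Constraint 3 (U != W) on D(U)={2,4,7} D(W)={4,6,8}: no change
So after constraint 3: D(V) = {2,6,8}

Answer: {2,6,8}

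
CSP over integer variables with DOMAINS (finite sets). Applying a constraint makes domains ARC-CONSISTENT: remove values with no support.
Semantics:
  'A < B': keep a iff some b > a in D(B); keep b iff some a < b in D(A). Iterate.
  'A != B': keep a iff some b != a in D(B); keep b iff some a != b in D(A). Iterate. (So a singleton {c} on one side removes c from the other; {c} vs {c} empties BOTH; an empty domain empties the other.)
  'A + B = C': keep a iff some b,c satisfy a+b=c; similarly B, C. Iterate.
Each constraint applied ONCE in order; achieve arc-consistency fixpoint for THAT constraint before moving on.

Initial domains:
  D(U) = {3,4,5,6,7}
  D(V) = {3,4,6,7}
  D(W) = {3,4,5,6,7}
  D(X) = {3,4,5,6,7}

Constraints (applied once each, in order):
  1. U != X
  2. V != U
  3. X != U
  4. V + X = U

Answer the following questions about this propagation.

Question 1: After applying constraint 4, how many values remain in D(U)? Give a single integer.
Answer: 2

Derivation:
Constraint 1 (U != X) on D(U)={3,4,5,6,7} D(X)={3,4,5,6,7}: no change
Constraint 2 (V != U) on D(V)={3,4,6,7} D(U)={3,4,5,6,7}: no change
Constraint 3 (X != U) on D(X)={3,4,5,6,7} D(U)={3,4,5,6,7}: no change
Constraint 4 (V + X = U) on D(V)={3,4,6,7} D(X)={3,4,5,6,7} D(U)={3,4,5,6,7}: V {3,4,6,7}->{3,4}; X {3,4,5,6,7}->{3,4}; U {3,4,5,6,7}->{6,7}
So after constraint 4: D(U)={6,7}, size = 2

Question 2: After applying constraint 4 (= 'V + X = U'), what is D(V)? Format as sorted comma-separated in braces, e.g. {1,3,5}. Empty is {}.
Answer: {3,4}

Derivation:
Constraint 1 (U != X) on D(U)={3,4,5,6,7} D(X)={3,4,5,6,7}: no change
Constraint 2 (V != U) on D(V)={3,4,6,7} D(U)={3,4,5,6,7}: no change
Constraint 3 (X != U) on D(X)={3,4,5,6,7} D(U)={3,4,5,6,7}: no change
Constraint 4 (V + X = U) on D(V)={3,4,6,7} D(X)={3,4,5,6,7} D(U)={3,4,5,6,7}: V {3,4,6,7}->{3,4}; X {3,4,5,6,7}->{3,4}; U {3,4,5,6,7}->{6,7}
So after constraint 4: D(V) = {3,4}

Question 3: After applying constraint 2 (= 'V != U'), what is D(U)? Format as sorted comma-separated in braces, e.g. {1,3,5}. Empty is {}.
Constraint 1 (U != X) on D(U)={3,4,5,6,7} D(X)={3,4,5,6,7}: no change
Constraint 2 (V != U) on D(V)={3,4,6,7} D(U)={3,4,5,6,7}: no change
So after constraint 2: D(U) = {3,4,5,6,7}

Answer: {3,4,5,6,7}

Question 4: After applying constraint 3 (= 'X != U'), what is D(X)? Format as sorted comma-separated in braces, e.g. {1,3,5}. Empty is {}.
Constraint 1 (U != X) on D(U)={3,4,5,6,7} D(X)={3,4,5,6,7}: no change
Constraint 2 (V != U) on D(V)={3,4,6,7} D(U)={3,4,5,6,7}: no change
Constraint 3 (X != U) on D(X)={3,4,5,6,7} D(U)={3,4,5,6,7}: no change
So after constraint 3: D(X) = {3,4,5,6,7}

Answer: {3,4,5,6,7}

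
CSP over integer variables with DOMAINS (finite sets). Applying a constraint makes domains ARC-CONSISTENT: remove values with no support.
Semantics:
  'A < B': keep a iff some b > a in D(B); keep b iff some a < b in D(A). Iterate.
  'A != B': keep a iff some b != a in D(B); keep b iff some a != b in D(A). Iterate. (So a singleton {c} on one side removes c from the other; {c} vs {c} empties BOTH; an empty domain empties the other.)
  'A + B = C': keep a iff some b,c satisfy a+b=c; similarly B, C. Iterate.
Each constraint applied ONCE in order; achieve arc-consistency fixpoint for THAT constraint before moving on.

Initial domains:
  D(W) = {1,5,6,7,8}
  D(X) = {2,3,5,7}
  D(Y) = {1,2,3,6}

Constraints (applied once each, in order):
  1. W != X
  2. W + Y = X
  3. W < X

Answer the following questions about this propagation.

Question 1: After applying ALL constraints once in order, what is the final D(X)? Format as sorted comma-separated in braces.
Constraint 1 (W != X) on D(W)={1,5,6,7,8} D(X)={2,3,5,7}: no change
Constraint 2 (W + Y = X) on D(W)={1,5,6,7,8} D(Y)={1,2,3,6} D(X)={2,3,5,7}: W {1,5,6,7,8}->{1,5,6}; Y {1,2,3,6}->{1,2,6}; X {2,3,5,7}->{2,3,7}
Constraint 3 (W < X) on D(W)={1,5,6} D(X)={2,3,7}: no change
So after all 3 constraints: D(X) = {2,3,7}

Answer: {2,3,7}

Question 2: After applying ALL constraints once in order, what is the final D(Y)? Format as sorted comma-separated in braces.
Constraint 1 (W != X) on D(W)={1,5,6,7,8} D(X)={2,3,5,7}: no change
Constraint 2 (W + Y = X) on D(W)={1,5,6,7,8} D(Y)={1,2,3,6} D(X)={2,3,5,7}: W {1,5,6,7,8}->{1,5,6}; Y {1,2,3,6}->{1,2,6}; X {2,3,5,7}->{2,3,7}
Constraint 3 (W < X) on D(W)={1,5,6} D(X)={2,3,7}: no change
So after all 3 constraints: D(Y) = {1,2,6}

Answer: {1,2,6}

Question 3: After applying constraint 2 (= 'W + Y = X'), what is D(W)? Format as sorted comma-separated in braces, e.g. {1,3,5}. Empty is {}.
Constraint 1 (W != X) on D(W)={1,5,6,7,8} D(X)={2,3,5,7}: no change
Constraint 2 (W + Y = X) on D(W)={1,5,6,7,8} D(Y)={1,2,3,6} D(X)={2,3,5,7}: W {1,5,6,7,8}->{1,5,6}; Y {1,2,3,6}->{1,2,6}; X {2,3,5,7}->{2,3,7}
So after constraint 2: D(W) = {1,5,6}

Answer: {1,5,6}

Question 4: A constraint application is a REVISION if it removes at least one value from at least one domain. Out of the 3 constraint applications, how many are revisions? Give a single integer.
Constraint 1 (W != X) on D(W)={1,5,6,7,8} D(X)={2,3,5,7}: no change => not a revision
Constraint 2 (W + Y = X) on D(W)={1,5,6,7,8} D(Y)={1,2,3,6} D(X)={2,3,5,7}: W {1,5,6,7,8}->{1,5,6}; Y {1,2,3,6}->{1,2,6}; X {2,3,5,7}->{2,3,7} => REVISION
Constraint 3 (W < X) on D(W)={1,5,6} D(X)={2,3,7}: no change => not a revision
Total revisions = 1

Answer: 1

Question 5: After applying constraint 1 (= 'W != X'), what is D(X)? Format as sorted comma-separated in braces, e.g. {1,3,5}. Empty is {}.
Answer: {2,3,5,7}

Derivation:
Constraint 1 (W != X) on D(W)={1,5,6,7,8} D(X)={2,3,5,7}: no change
So after constraint 1: D(X) = {2,3,5,7}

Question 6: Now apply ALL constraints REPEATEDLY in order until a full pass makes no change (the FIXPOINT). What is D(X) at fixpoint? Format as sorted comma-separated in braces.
pass 0 (initial): D(X)={2,3,5,7}
pass 1: W {1,5,6,7,8}->{1,5,6}; X {2,3,5,7}->{2,3,7}; Y {1,2,3,6}->{1,2,6}
pass 2: no change
Fixpoint after 2 passes: D(X) = {2,3,7}

Answer: {2,3,7}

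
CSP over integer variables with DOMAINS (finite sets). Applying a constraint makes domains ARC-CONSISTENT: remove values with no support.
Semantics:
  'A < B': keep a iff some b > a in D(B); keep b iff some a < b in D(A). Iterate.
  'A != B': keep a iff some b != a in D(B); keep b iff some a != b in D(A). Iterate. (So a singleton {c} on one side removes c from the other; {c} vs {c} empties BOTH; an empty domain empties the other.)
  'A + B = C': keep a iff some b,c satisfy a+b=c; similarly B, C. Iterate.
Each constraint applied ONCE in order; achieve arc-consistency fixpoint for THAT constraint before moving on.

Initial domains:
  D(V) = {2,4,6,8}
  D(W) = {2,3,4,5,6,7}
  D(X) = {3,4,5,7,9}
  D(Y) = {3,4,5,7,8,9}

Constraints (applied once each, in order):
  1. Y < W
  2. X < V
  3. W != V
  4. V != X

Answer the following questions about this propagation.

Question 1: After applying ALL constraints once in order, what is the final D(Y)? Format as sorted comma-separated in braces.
Constraint 1 (Y < W) on D(Y)={3,4,5,7,8,9} D(W)={2,3,4,5,6,7}: Y {3,4,5,7,8,9}->{3,4,5}; W {2,3,4,5,6,7}->{4,5,6,7}
Constraint 2 (X < V) on D(X)={3,4,5,7,9} D(V)={2,4,6,8}: X {3,4,5,7,9}->{3,4,5,7}; V {2,4,6,8}->{4,6,8}
Constraint 3 (W != V) on D(W)={4,5,6,7} D(V)={4,6,8}: no change
Constraint 4 (V != X) on D(V)={4,6,8} D(X)={3,4,5,7}: no change
So after all 4 constraints: D(Y) = {3,4,5}

Answer: {3,4,5}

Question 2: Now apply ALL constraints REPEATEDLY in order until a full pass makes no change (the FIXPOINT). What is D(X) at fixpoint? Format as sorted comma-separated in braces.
Answer: {3,4,5,7}

Derivation:
pass 0 (initial): D(X)={3,4,5,7,9}
pass 1: V {2,4,6,8}->{4,6,8}; W {2,3,4,5,6,7}->{4,5,6,7}; X {3,4,5,7,9}->{3,4,5,7}; Y {3,4,5,7,8,9}->{3,4,5}
pass 2: no change
Fixpoint after 2 passes: D(X) = {3,4,5,7}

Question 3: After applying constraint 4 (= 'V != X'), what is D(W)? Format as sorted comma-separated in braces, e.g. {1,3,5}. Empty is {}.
Constraint 1 (Y < W) on D(Y)={3,4,5,7,8,9} D(W)={2,3,4,5,6,7}: Y {3,4,5,7,8,9}->{3,4,5}; W {2,3,4,5,6,7}->{4,5,6,7}
Constraint 2 (X < V) on D(X)={3,4,5,7,9} D(V)={2,4,6,8}: X {3,4,5,7,9}->{3,4,5,7}; V {2,4,6,8}->{4,6,8}
Constraint 3 (W != V) on D(W)={4,5,6,7} D(V)={4,6,8}: no change
Constraint 4 (V != X) on D(V)={4,6,8} D(X)={3,4,5,7}: no change
So after constraint 4: D(W) = {4,5,6,7}

Answer: {4,5,6,7}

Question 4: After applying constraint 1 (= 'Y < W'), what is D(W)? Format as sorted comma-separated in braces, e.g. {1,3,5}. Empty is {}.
Constraint 1 (Y < W) on D(Y)={3,4,5,7,8,9} D(W)={2,3,4,5,6,7}: Y {3,4,5,7,8,9}->{3,4,5}; W {2,3,4,5,6,7}->{4,5,6,7}
So after constraint 1: D(W) = {4,5,6,7}

Answer: {4,5,6,7}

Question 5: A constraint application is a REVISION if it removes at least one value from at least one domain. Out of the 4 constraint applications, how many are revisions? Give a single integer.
Answer: 2

Derivation:
Constraint 1 (Y < W) on D(Y)={3,4,5,7,8,9} D(W)={2,3,4,5,6,7}: Y {3,4,5,7,8,9}->{3,4,5}; W {2,3,4,5,6,7}->{4,5,6,7} => REVISION
Constraint 2 (X < V) on D(X)={3,4,5,7,9} D(V)={2,4,6,8}: X {3,4,5,7,9}->{3,4,5,7}; V {2,4,6,8}->{4,6,8} => REVISION
Constraint 3 (W != V) on D(W)={4,5,6,7} D(V)={4,6,8}: no change => not a revision
Constraint 4 (V != X) on D(V)={4,6,8} D(X)={3,4,5,7}: no change => not a revision
Total revisions = 2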